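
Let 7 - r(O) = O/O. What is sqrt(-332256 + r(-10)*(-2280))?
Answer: 4*I*sqrt(21621) ≈ 588.16*I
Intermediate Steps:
r(O) = 6 (r(O) = 7 - O/O = 7 - 1*1 = 7 - 1 = 6)
sqrt(-332256 + r(-10)*(-2280)) = sqrt(-332256 + 6*(-2280)) = sqrt(-332256 - 13680) = sqrt(-345936) = 4*I*sqrt(21621)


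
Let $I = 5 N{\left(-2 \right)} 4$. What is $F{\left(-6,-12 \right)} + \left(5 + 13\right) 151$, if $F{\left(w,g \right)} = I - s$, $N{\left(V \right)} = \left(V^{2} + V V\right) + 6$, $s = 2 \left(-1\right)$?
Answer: $3000$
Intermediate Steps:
$s = -2$
$N{\left(V \right)} = 6 + 2 V^{2}$ ($N{\left(V \right)} = \left(V^{2} + V^{2}\right) + 6 = 2 V^{2} + 6 = 6 + 2 V^{2}$)
$I = 280$ ($I = 5 \left(6 + 2 \left(-2\right)^{2}\right) 4 = 5 \left(6 + 2 \cdot 4\right) 4 = 5 \left(6 + 8\right) 4 = 5 \cdot 14 \cdot 4 = 70 \cdot 4 = 280$)
$F{\left(w,g \right)} = 282$ ($F{\left(w,g \right)} = 280 - -2 = 280 + 2 = 282$)
$F{\left(-6,-12 \right)} + \left(5 + 13\right) 151 = 282 + \left(5 + 13\right) 151 = 282 + 18 \cdot 151 = 282 + 2718 = 3000$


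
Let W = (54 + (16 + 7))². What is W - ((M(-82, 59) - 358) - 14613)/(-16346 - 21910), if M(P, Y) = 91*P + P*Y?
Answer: 226792553/38256 ≈ 5928.3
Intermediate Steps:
W = 5929 (W = (54 + 23)² = 77² = 5929)
W - ((M(-82, 59) - 358) - 14613)/(-16346 - 21910) = 5929 - ((-82*(91 + 59) - 358) - 14613)/(-16346 - 21910) = 5929 - ((-82*150 - 358) - 14613)/(-38256) = 5929 - ((-12300 - 358) - 14613)*(-1)/38256 = 5929 - (-12658 - 14613)*(-1)/38256 = 5929 - (-27271)*(-1)/38256 = 5929 - 1*27271/38256 = 5929 - 27271/38256 = 226792553/38256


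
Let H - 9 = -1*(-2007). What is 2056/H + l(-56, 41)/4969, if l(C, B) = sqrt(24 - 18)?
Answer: 257/252 + sqrt(6)/4969 ≈ 1.0203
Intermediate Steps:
l(C, B) = sqrt(6)
H = 2016 (H = 9 - 1*(-2007) = 9 + 2007 = 2016)
2056/H + l(-56, 41)/4969 = 2056/2016 + sqrt(6)/4969 = 2056*(1/2016) + sqrt(6)*(1/4969) = 257/252 + sqrt(6)/4969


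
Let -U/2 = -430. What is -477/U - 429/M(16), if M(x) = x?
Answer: -94143/3440 ≈ -27.367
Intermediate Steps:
U = 860 (U = -2*(-430) = 860)
-477/U - 429/M(16) = -477/860 - 429/16 = -94143/3440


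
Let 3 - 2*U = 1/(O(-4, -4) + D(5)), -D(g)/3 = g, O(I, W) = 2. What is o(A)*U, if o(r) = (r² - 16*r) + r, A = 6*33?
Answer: 724680/13 ≈ 55745.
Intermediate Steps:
D(g) = -3*g
A = 198
o(r) = r² - 15*r
U = 20/13 (U = 3/2 - 1/(2*(2 - 3*5)) = 3/2 - 1/(2*(2 - 15)) = 3/2 - ½/(-13) = 3/2 - ½*(-1/13) = 3/2 + 1/26 = 20/13 ≈ 1.5385)
o(A)*U = (198*(-15 + 198))*(20/13) = (198*183)*(20/13) = 36234*(20/13) = 724680/13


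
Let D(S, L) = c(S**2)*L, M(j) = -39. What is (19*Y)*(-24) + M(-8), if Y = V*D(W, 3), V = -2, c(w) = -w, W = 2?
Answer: -10983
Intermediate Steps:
D(S, L) = -L*S**2 (D(S, L) = (-S**2)*L = -L*S**2)
Y = 24 (Y = -(-2)*3*2**2 = -(-2)*3*4 = -2*(-12) = 24)
(19*Y)*(-24) + M(-8) = (19*24)*(-24) - 39 = 456*(-24) - 39 = -10944 - 39 = -10983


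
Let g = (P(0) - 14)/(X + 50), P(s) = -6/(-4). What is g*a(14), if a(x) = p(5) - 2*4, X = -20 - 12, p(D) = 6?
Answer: 25/18 ≈ 1.3889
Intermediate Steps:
X = -32
P(s) = 3/2 (P(s) = -6*(-1/4) = 3/2)
a(x) = -2 (a(x) = 6 - 2*4 = 6 - 8 = -2)
g = -25/36 (g = (3/2 - 14)/(-32 + 50) = -25/2/18 = -25/2*1/18 = -25/36 ≈ -0.69444)
g*a(14) = -25/36*(-2) = 25/18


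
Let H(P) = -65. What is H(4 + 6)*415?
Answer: -26975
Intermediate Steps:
H(4 + 6)*415 = -65*415 = -26975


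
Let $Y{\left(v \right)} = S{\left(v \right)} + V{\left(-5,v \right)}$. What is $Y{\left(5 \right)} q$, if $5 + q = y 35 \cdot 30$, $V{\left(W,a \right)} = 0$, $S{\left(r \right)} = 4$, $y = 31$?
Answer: $130180$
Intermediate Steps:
$Y{\left(v \right)} = 4$ ($Y{\left(v \right)} = 4 + 0 = 4$)
$q = 32545$ ($q = -5 + 31 \cdot 35 \cdot 30 = -5 + 1085 \cdot 30 = -5 + 32550 = 32545$)
$Y{\left(5 \right)} q = 4 \cdot 32545 = 130180$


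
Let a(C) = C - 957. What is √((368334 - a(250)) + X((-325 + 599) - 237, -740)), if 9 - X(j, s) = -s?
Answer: √368310 ≈ 606.89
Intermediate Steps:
a(C) = -957 + C
X(j, s) = 9 + s (X(j, s) = 9 - (-1)*s = 9 + s)
√((368334 - a(250)) + X((-325 + 599) - 237, -740)) = √((368334 - (-957 + 250)) + (9 - 740)) = √((368334 - 1*(-707)) - 731) = √((368334 + 707) - 731) = √(369041 - 731) = √368310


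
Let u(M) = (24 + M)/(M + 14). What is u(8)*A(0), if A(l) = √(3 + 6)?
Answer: 48/11 ≈ 4.3636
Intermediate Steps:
A(l) = 3 (A(l) = √9 = 3)
u(M) = (24 + M)/(14 + M)
u(8)*A(0) = ((24 + 8)/(14 + 8))*3 = (32/22)*3 = ((1/22)*32)*3 = (16/11)*3 = 48/11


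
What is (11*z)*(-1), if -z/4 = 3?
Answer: 132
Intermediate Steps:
z = -12 (z = -4*3 = -12)
(11*z)*(-1) = (11*(-12))*(-1) = -132*(-1) = 132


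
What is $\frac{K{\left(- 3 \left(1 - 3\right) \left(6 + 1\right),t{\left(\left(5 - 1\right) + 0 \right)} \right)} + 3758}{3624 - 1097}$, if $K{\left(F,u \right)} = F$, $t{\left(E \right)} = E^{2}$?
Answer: $\frac{200}{133} \approx 1.5038$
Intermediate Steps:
$\frac{K{\left(- 3 \left(1 - 3\right) \left(6 + 1\right),t{\left(\left(5 - 1\right) + 0 \right)} \right)} + 3758}{3624 - 1097} = \frac{- 3 \left(1 - 3\right) \left(6 + 1\right) + 3758}{3624 - 1097} = \frac{\left(-3\right) \left(-2\right) 7 + 3758}{2527} = \left(6 \cdot 7 + 3758\right) \frac{1}{2527} = \left(42 + 3758\right) \frac{1}{2527} = 3800 \cdot \frac{1}{2527} = \frac{200}{133}$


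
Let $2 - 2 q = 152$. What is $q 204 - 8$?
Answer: $-15308$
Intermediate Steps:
$q = -75$ ($q = 1 - 76 = -75$)
$q 204 - 8 = \left(-75\right) 204 - 8 = -15300 - 8 = -15308$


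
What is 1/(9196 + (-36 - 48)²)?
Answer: 1/16252 ≈ 6.1531e-5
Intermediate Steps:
1/(9196 + (-36 - 48)²) = 1/(9196 + (-84)²) = 1/(9196 + 7056) = 1/16252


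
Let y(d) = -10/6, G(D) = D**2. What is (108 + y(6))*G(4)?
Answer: 5104/3 ≈ 1701.3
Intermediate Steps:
y(d) = -5/3 (y(d) = -10*1/6 = -5/3)
(108 + y(6))*G(4) = (108 - 5/3)*4**2 = (319/3)*16 = 5104/3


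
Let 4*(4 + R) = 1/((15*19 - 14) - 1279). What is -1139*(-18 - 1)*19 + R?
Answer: 1657857599/4032 ≈ 4.1118e+5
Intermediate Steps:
R = -16129/4032 (R = -4 + 1/(4*((15*19 - 14) - 1279)) = -4 + 1/(4*((285 - 14) - 1279)) = -4 + 1/(4*(271 - 1279)) = -4 + (¼)/(-1008) = -4 + (¼)*(-1/1008) = -4 - 1/4032 = -16129/4032 ≈ -4.0002)
-1139*(-18 - 1)*19 + R = -1139*(-18 - 1)*19 - 16129/4032 = -(-21641)*19 - 16129/4032 = -1139*(-361) - 16129/4032 = 411179 - 16129/4032 = 1657857599/4032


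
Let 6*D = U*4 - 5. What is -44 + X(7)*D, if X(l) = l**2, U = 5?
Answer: 157/2 ≈ 78.500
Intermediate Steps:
D = 5/2 (D = (5*4 - 5)/6 = (20 - 5)/6 = (1/6)*15 = 5/2 ≈ 2.5000)
-44 + X(7)*D = -44 + 7**2*(5/2) = -44 + 49*(5/2) = -44 + 245/2 = 157/2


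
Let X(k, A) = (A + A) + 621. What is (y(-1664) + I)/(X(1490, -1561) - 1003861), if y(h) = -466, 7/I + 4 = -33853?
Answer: 1753041/3785822026 ≈ 0.00046305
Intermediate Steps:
I = -7/33857 (I = 7/(-4 - 33853) = 7/(-33857) = 7*(-1/33857) = -7/33857 ≈ -0.00020675)
X(k, A) = 621 + 2*A (X(k, A) = 2*A + 621 = 621 + 2*A)
(y(-1664) + I)/(X(1490, -1561) - 1003861) = (-466 - 7/33857)/((621 + 2*(-1561)) - 1003861) = -15777369/(33857*((621 - 3122) - 1003861)) = -15777369/(33857*(-2501 - 1003861)) = -15777369/33857/(-1006362) = -15777369/33857*(-1/1006362) = 1753041/3785822026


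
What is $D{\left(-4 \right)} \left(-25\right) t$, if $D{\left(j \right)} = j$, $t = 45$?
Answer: $4500$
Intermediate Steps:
$D{\left(-4 \right)} \left(-25\right) t = \left(-4\right) \left(-25\right) 45 = 100 \cdot 45 = 4500$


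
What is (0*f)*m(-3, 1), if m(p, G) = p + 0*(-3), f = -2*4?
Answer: 0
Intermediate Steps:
f = -8
m(p, G) = p (m(p, G) = p + 0 = p)
(0*f)*m(-3, 1) = (0*(-8))*(-3) = 0*(-3) = 0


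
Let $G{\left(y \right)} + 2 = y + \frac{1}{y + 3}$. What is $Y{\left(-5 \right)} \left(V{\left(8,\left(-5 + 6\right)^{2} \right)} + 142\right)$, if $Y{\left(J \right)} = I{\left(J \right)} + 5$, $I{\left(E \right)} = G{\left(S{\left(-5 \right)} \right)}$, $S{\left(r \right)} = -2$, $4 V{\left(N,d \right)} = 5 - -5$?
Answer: $289$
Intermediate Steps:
$V{\left(N,d \right)} = \frac{5}{2}$ ($V{\left(N,d \right)} = \frac{5 - -5}{4} = \frac{5 + 5}{4} = \frac{1}{4} \cdot 10 = \frac{5}{2}$)
$G{\left(y \right)} = -2 + y + \frac{1}{3 + y}$ ($G{\left(y \right)} = -2 + \left(y + \frac{1}{y + 3}\right) = -2 + \left(y + \frac{1}{3 + y}\right) = -2 + y + \frac{1}{3 + y}$)
$I{\left(E \right)} = -3$ ($I{\left(E \right)} = \frac{-5 - 2 + \left(-2\right)^{2}}{3 - 2} = \frac{-5 - 2 + 4}{1} = 1 \left(-3\right) = -3$)
$Y{\left(J \right)} = 2$ ($Y{\left(J \right)} = -3 + 5 = 2$)
$Y{\left(-5 \right)} \left(V{\left(8,\left(-5 + 6\right)^{2} \right)} + 142\right) = 2 \left(\frac{5}{2} + 142\right) = 2 \cdot \frac{289}{2} = 289$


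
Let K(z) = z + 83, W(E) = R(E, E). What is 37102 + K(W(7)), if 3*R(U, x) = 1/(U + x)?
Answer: 1561771/42 ≈ 37185.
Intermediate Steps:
R(U, x) = 1/(3*(U + x))
W(E) = 1/(6*E) (W(E) = 1/(3*(E + E)) = 1/(3*((2*E))) = (1/(2*E))/3 = 1/(6*E))
K(z) = 83 + z
37102 + K(W(7)) = 37102 + (83 + (1/6)/7) = 37102 + (83 + (1/6)*(1/7)) = 37102 + (83 + 1/42) = 37102 + 3487/42 = 1561771/42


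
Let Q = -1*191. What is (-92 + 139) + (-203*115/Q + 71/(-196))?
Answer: 6321551/37436 ≈ 168.86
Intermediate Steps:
Q = -191
(-92 + 139) + (-203*115/Q + 71/(-196)) = (-92 + 139) + (-203/((-191/115)) + 71/(-196)) = 47 + (-203/((-191*1/115)) + 71*(-1/196)) = 47 + (-203/(-191/115) - 71/196) = 47 + (-203*(-115/191) - 71/196) = 47 + (23345/191 - 71/196) = 47 + 4562059/37436 = 6321551/37436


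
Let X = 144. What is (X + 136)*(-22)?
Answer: -6160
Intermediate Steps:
(X + 136)*(-22) = (144 + 136)*(-22) = 280*(-22) = -6160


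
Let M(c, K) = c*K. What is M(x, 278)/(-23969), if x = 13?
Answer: -3614/23969 ≈ -0.15078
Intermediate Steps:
M(c, K) = K*c
M(x, 278)/(-23969) = (278*13)/(-23969) = 3614*(-1/23969) = -3614/23969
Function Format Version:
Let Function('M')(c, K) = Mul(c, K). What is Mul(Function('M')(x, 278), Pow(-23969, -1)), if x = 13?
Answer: Rational(-3614, 23969) ≈ -0.15078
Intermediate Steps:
Function('M')(c, K) = Mul(K, c)
Mul(Function('M')(x, 278), Pow(-23969, -1)) = Mul(Mul(278, 13), Pow(-23969, -1)) = Mul(3614, Rational(-1, 23969)) = Rational(-3614, 23969)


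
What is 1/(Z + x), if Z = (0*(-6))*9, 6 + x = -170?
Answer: -1/176 ≈ -0.0056818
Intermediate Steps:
x = -176 (x = -6 - 170 = -176)
Z = 0 (Z = 0*9 = 0)
1/(Z + x) = 1/(0 - 176) = 1/(-176) = -1/176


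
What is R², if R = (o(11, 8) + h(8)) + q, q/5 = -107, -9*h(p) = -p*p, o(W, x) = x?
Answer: 21893041/81 ≈ 2.7028e+5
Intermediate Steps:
h(p) = p²/9 (h(p) = -(-1)*p*p/9 = -(-1)*p²/9 = p²/9)
q = -535 (q = 5*(-107) = -535)
R = -4679/9 (R = (8 + (⅑)*8²) - 535 = (8 + (⅑)*64) - 535 = (8 + 64/9) - 535 = 136/9 - 535 = -4679/9 ≈ -519.89)
R² = (-4679/9)² = 21893041/81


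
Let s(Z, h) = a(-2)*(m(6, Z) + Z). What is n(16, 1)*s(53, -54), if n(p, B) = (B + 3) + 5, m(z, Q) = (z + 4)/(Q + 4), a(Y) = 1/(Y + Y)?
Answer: -9093/76 ≈ -119.64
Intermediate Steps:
a(Y) = 1/(2*Y)
m(z, Q) = (4 + z)/(4 + Q)
s(Z, h) = -5/(2*(4 + Z)) - Z/4 (s(Z, h) = ((½)/(-2))*((4 + 6)/(4 + Z) + Z) = ((½)*(-½))*(10/(4 + Z) + Z) = -(10/(4 + Z) + Z)/4 = -(Z + 10/(4 + Z))/4 = -5/(2*(4 + Z)) - Z/4)
n(p, B) = 8 + B (n(p, B) = (3 + B) + 5 = 8 + B)
n(16, 1)*s(53, -54) = (8 + 1)*((-10 - 1*53*(4 + 53))/(4*(4 + 53))) = 9*((¼)*(-10 - 1*53*57)/57) = 9*((¼)*(1/57)*(-10 - 3021)) = 9*((¼)*(1/57)*(-3031)) = 9*(-3031/228) = -9093/76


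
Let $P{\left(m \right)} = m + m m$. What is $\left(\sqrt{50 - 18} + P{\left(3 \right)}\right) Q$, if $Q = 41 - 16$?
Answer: $300 + 100 \sqrt{2} \approx 441.42$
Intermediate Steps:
$P{\left(m \right)} = m + m^{2}$
$Q = 25$ ($Q = 41 - 16 = 25$)
$\left(\sqrt{50 - 18} + P{\left(3 \right)}\right) Q = \left(\sqrt{50 - 18} + 3 \left(1 + 3\right)\right) 25 = \left(\sqrt{32} + 3 \cdot 4\right) 25 = \left(4 \sqrt{2} + 12\right) 25 = \left(12 + 4 \sqrt{2}\right) 25 = 300 + 100 \sqrt{2}$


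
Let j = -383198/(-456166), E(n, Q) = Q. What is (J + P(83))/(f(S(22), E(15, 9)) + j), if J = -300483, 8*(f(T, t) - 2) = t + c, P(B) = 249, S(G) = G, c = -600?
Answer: 547826171376/129614933 ≈ 4226.6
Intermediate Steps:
f(T, t) = -73 + t/8 (f(T, t) = 2 + (t - 600)/8 = 2 + (-600 + t)/8 = 2 + (-75 + t/8) = -73 + t/8)
j = 191599/228083 (j = -383198*(-1/456166) = 191599/228083 ≈ 0.84004)
(J + P(83))/(f(S(22), E(15, 9)) + j) = (-300483 + 249)/((-73 + (⅛)*9) + 191599/228083) = -300234/((-73 + 9/8) + 191599/228083) = -300234/(-575/8 + 191599/228083) = -300234/(-129614933/1824664) = -300234*(-1824664/129614933) = 547826171376/129614933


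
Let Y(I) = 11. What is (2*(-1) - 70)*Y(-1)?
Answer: -792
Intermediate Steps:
(2*(-1) - 70)*Y(-1) = (2*(-1) - 70)*11 = (-2 - 70)*11 = -72*11 = -792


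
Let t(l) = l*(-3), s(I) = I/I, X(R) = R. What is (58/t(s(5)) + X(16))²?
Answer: 100/9 ≈ 11.111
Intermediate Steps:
s(I) = 1
t(l) = -3*l
(58/t(s(5)) + X(16))² = (58/((-3*1)) + 16)² = (58/(-3) + 16)² = (58*(-⅓) + 16)² = (-58/3 + 16)² = (-10/3)² = 100/9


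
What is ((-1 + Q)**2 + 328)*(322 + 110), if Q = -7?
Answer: 169344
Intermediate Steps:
((-1 + Q)**2 + 328)*(322 + 110) = ((-1 - 7)**2 + 328)*(322 + 110) = ((-8)**2 + 328)*432 = (64 + 328)*432 = 392*432 = 169344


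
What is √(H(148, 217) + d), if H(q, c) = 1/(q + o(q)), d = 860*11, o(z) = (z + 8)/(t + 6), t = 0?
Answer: √286411134/174 ≈ 97.263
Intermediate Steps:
o(z) = 4/3 + z/6 (o(z) = (z + 8)/(0 + 6) = (8 + z)/6 = (8 + z)*(⅙) = 4/3 + z/6)
d = 9460
H(q, c) = 1/(4/3 + 7*q/6) (H(q, c) = 1/(q + (4/3 + q/6)) = 1/(4/3 + 7*q/6))
√(H(148, 217) + d) = √(6/(8 + 7*148) + 9460) = √(6/(8 + 1036) + 9460) = √(6/1044 + 9460) = √(6*(1/1044) + 9460) = √(1/174 + 9460) = √(1646041/174) = √286411134/174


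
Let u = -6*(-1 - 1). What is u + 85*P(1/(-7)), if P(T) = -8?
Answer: -668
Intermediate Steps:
u = 12 (u = -6*(-2) = 12)
u + 85*P(1/(-7)) = 12 + 85*(-8) = 12 - 680 = -668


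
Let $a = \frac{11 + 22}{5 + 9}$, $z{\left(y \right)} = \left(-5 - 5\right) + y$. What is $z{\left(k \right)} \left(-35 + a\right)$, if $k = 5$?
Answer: $\frac{2285}{14} \approx 163.21$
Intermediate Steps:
$z{\left(y \right)} = -10 + y$
$a = \frac{33}{14} \approx 2.3571$
$z{\left(k \right)} \left(-35 + a\right) = \left(-10 + 5\right) \left(-35 + \frac{33}{14}\right) = \left(-5\right) \left(- \frac{457}{14}\right) = \frac{2285}{14}$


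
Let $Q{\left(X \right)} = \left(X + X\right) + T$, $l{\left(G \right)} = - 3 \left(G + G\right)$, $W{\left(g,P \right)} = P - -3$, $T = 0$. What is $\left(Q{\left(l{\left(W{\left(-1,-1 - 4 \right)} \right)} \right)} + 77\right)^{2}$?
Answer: $10201$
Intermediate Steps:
$W{\left(g,P \right)} = 3 + P$ ($W{\left(g,P \right)} = P + 3 = 3 + P$)
$l{\left(G \right)} = - 6 G$ ($l{\left(G \right)} = - 3 \cdot 2 G = - 6 G$)
$Q{\left(X \right)} = 2 X$ ($Q{\left(X \right)} = \left(X + X\right) + 0 = 2 X + 0 = 2 X$)
$\left(Q{\left(l{\left(W{\left(-1,-1 - 4 \right)} \right)} \right)} + 77\right)^{2} = \left(2 \left(- 6 \left(3 - 5\right)\right) + 77\right)^{2} = \left(2 \left(\left(-6\right) \left(-2\right)\right) + 77\right)^{2} = \left(2 \cdot 12 + 77\right)^{2} = \left(24 + 77\right)^{2} = 101^{2} = 10201$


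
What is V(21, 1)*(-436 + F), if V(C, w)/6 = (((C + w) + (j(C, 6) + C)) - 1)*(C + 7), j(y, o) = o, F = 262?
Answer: -1403136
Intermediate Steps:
V(C, w) = 6*(7 + C)*(5 + w + 2*C) (V(C, w) = 6*((((C + w) + (6 + C)) - 1)*(C + 7)) = 6*(((6 + w + 2*C) - 1)*(7 + C)) = 6*((5 + w + 2*C)*(7 + C)) = 6*((7 + C)*(5 + w + 2*C)) = 6*(7 + C)*(5 + w + 2*C))
V(21, 1)*(-436 + F) = (210 + 12*21**2 + 42*1 + 114*21 + 6*21*1)*(-436 + 262) = (210 + 12*441 + 42 + 2394 + 126)*(-174) = (210 + 5292 + 42 + 2394 + 126)*(-174) = 8064*(-174) = -1403136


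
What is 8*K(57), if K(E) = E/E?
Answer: 8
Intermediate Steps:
K(E) = 1
8*K(57) = 8*1 = 8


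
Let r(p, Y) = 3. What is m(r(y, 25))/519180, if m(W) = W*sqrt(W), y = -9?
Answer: sqrt(3)/173060 ≈ 1.0008e-5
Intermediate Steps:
m(W) = W**(3/2)
m(r(y, 25))/519180 = 3**(3/2)/519180 = (3*sqrt(3))*(1/519180) = sqrt(3)/173060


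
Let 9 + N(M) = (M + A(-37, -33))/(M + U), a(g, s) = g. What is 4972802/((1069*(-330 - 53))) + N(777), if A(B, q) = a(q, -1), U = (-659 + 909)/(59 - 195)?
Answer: -435639394811/21581306597 ≈ -20.186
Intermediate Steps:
U = -125/68 (U = 250/(-136) = 250*(-1/136) = -125/68 ≈ -1.8382)
A(B, q) = q
N(M) = -9 + (-33 + M)/(-125/68 + M) (N(M) = -9 + (M - 33)/(M - 125/68) = -9 + (-33 + M)/(-125/68 + M))
4972802/((1069*(-330 - 53))) + N(777) = 4972802/((1069*(-330 - 53))) + (-1119 - 544*777)/(-125 + 68*777) = 4972802/((1069*(-383))) + (-1119 - 422688)/(-125 + 52836) = 4972802/(-409427) - 423807/52711 = 4972802*(-1/409427) + (1/52711)*(-423807) = -4972802/409427 - 423807/52711 = -435639394811/21581306597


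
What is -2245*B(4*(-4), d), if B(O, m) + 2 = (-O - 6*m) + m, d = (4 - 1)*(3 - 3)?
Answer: -31430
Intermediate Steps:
d = 0 (d = 3*0 = 0)
B(O, m) = -2 - O - 5*m (B(O, m) = -2 + ((-O - 6*m) + m) = -2 + (-O - 5*m) = -2 - O - 5*m)
-2245*B(4*(-4), d) = -2245*(-2 - 4*(-4) - 5*0) = -2245*(-2 - 1*(-16) + 0) = -2245*(-2 + 16 + 0) = -2245*14 = -31430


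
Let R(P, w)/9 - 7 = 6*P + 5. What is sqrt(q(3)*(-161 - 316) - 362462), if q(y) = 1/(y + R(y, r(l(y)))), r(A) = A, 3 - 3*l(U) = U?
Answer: I*sqrt(3001562291)/91 ≈ 602.05*I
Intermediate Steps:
l(U) = 1 - U/3
R(P, w) = 108 + 54*P (R(P, w) = 63 + 9*(6*P + 5) = 63 + 9*(5 + 6*P) = 63 + (45 + 54*P) = 108 + 54*P)
q(y) = 1/(108 + 55*y) (q(y) = 1/(y + (108 + 54*y)) = 1/(108 + 55*y))
sqrt(q(3)*(-161 - 316) - 362462) = sqrt((-161 - 316)/(108 + 55*3) - 362462) = sqrt(-477/(108 + 165) - 362462) = sqrt(-477/273 - 362462) = sqrt((1/273)*(-477) - 362462) = sqrt(-159/91 - 362462) = sqrt(-32984201/91) = I*sqrt(3001562291)/91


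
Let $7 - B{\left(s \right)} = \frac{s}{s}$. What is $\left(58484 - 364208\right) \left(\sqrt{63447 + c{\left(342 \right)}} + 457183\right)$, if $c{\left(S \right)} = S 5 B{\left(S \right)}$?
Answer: $-139771815492 - 305724 \sqrt{73707} \approx -1.3985 \cdot 10^{11}$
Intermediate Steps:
$B{\left(s \right)} = 6$ ($B{\left(s \right)} = 7 - \frac{s}{s} = 7 - 1 = 6$)
$c{\left(S \right)} = 30 S$ ($c{\left(S \right)} = S 5 \cdot 6 = 5 S 6 = 30 S$)
$\left(58484 - 364208\right) \left(\sqrt{63447 + c{\left(342 \right)}} + 457183\right) = \left(58484 - 364208\right) \left(\sqrt{63447 + 30 \cdot 342} + 457183\right) = - 305724 \left(\sqrt{63447 + 10260} + 457183\right) = - 305724 \left(\sqrt{73707} + 457183\right) = - 305724 \left(457183 + \sqrt{73707}\right) = -139771815492 - 305724 \sqrt{73707}$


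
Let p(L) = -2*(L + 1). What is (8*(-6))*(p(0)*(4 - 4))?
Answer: 0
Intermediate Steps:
p(L) = -2 - 2*L (p(L) = -2*(1 + L) = -2 - 2*L)
(8*(-6))*(p(0)*(4 - 4)) = (8*(-6))*((-2 - 2*0)*(4 - 4)) = -48*(-2 + 0)*0 = -(-96)*0 = -48*0 = 0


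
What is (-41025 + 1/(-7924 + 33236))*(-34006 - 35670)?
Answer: 18088321573781/6328 ≈ 2.8585e+9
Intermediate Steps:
(-41025 + 1/(-7924 + 33236))*(-34006 - 35670) = (-41025 + 1/25312)*(-69676) = -1038424799/25312*(-69676) = 18088321573781/6328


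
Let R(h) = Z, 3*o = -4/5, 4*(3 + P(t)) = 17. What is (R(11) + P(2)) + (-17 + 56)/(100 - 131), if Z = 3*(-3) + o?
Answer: -17251/1860 ≈ -9.2747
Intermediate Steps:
P(t) = 5/4 (P(t) = -3 + (1/4)*17 = -3 + 17/4 = 5/4)
o = -4/15 (o = (-4/5)/3 = (-4*1/5)/3 = (1/3)*(-4/5) = -4/15 ≈ -0.26667)
Z = -139/15 (Z = 3*(-3) - 4/15 = -9 - 4/15 = -139/15 ≈ -9.2667)
R(h) = -139/15
(R(11) + P(2)) + (-17 + 56)/(100 - 131) = (-139/15 + 5/4) + (-17 + 56)/(100 - 131) = -481/60 + 39/(-31) = -481/60 + 39*(-1/31) = -481/60 - 39/31 = -17251/1860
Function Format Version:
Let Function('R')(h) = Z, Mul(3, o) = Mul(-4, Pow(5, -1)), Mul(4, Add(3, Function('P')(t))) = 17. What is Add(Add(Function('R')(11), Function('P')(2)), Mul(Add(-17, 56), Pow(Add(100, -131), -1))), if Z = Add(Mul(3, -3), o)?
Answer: Rational(-17251, 1860) ≈ -9.2747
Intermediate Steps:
Function('P')(t) = Rational(5, 4) (Function('P')(t) = Add(-3, Mul(Rational(1, 4), 17)) = Add(-3, Rational(17, 4)) = Rational(5, 4))
o = Rational(-4, 15) (o = Mul(Rational(1, 3), Mul(-4, Pow(5, -1))) = Mul(Rational(1, 3), Mul(-4, Rational(1, 5))) = Mul(Rational(1, 3), Rational(-4, 5)) = Rational(-4, 15) ≈ -0.26667)
Z = Rational(-139, 15) (Z = Add(Mul(3, -3), Rational(-4, 15)) = Add(-9, Rational(-4, 15)) = Rational(-139, 15) ≈ -9.2667)
Function('R')(h) = Rational(-139, 15)
Add(Add(Function('R')(11), Function('P')(2)), Mul(Add(-17, 56), Pow(Add(100, -131), -1))) = Add(Add(Rational(-139, 15), Rational(5, 4)), Mul(Add(-17, 56), Pow(Add(100, -131), -1))) = Add(Rational(-481, 60), Mul(39, Pow(-31, -1))) = Add(Rational(-481, 60), Mul(39, Rational(-1, 31))) = Add(Rational(-481, 60), Rational(-39, 31)) = Rational(-17251, 1860)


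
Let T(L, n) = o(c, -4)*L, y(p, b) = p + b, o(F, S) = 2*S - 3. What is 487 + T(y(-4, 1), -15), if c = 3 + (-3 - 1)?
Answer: 520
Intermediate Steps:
c = -1 (c = 3 - 4 = -1)
o(F, S) = -3 + 2*S
y(p, b) = b + p
T(L, n) = -11*L (T(L, n) = (-3 + 2*(-4))*L = (-3 - 8)*L = -11*L)
487 + T(y(-4, 1), -15) = 487 - 11*(1 - 4) = 487 - 11*(-3) = 487 + 33 = 520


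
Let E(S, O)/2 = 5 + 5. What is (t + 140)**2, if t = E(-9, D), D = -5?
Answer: 25600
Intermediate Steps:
E(S, O) = 20 (E(S, O) = 2*(5 + 5) = 2*10 = 20)
t = 20
(t + 140)**2 = (20 + 140)**2 = 160**2 = 25600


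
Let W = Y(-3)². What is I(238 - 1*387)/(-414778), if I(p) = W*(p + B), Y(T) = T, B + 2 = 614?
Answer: -4167/414778 ≈ -0.010046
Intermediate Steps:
B = 612 (B = -2 + 614 = 612)
W = 9 (W = (-3)² = 9)
I(p) = 5508 + 9*p (I(p) = 9*(p + 612) = 9*(612 + p) = 5508 + 9*p)
I(238 - 1*387)/(-414778) = (5508 + 9*(238 - 1*387))/(-414778) = (5508 + 9*(238 - 387))*(-1/414778) = (5508 + 9*(-149))*(-1/414778) = (5508 - 1341)*(-1/414778) = 4167*(-1/414778) = -4167/414778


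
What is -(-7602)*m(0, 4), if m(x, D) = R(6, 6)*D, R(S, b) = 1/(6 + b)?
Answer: 2534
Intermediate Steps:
m(x, D) = D/12 (m(x, D) = D/(6 + 6) = D/12)
-(-7602)*m(0, 4) = -(-7602)*(1/12)*4 = -(-7602)/3 = -1*(-2534) = 2534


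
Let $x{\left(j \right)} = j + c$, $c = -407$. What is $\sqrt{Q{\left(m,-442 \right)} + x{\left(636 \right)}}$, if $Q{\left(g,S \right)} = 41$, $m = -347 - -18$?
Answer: $3 \sqrt{30} \approx 16.432$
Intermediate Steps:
$m = -329$ ($m = -347 + 18 = -329$)
$x{\left(j \right)} = -407 + j$ ($x{\left(j \right)} = j - 407 = -407 + j$)
$\sqrt{Q{\left(m,-442 \right)} + x{\left(636 \right)}} = \sqrt{41 + \left(-407 + 636\right)} = \sqrt{41 + 229} = \sqrt{270} = 3 \sqrt{30}$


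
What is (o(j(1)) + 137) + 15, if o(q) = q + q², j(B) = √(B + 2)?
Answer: 155 + √3 ≈ 156.73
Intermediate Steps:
j(B) = √(2 + B)
(o(j(1)) + 137) + 15 = (√(2 + 1)*(1 + √(2 + 1)) + 137) + 15 = (√3*(1 + √3) + 137) + 15 = (137 + √3*(1 + √3)) + 15 = 152 + √3*(1 + √3)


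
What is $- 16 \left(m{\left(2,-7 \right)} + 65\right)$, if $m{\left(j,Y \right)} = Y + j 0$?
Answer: $-928$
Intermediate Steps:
$m{\left(j,Y \right)} = Y$ ($m{\left(j,Y \right)} = Y + 0 = Y$)
$- 16 \left(m{\left(2,-7 \right)} + 65\right) = - 16 \left(-7 + 65\right) = \left(-16\right) 58 = -928$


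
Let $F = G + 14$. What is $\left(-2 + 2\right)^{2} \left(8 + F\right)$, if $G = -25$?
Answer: $0$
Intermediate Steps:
$F = -11$ ($F = -25 + 14 = -11$)
$\left(-2 + 2\right)^{2} \left(8 + F\right) = \left(-2 + 2\right)^{2} \left(8 - 11\right) = 0^{2} \left(-3\right) = 0 \left(-3\right) = 0$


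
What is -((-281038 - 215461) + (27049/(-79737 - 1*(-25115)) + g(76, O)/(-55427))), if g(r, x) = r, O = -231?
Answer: 1503168905283601/3027533594 ≈ 4.9650e+5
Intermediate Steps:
-((-281038 - 215461) + (27049/(-79737 - 1*(-25115)) + g(76, O)/(-55427))) = -((-281038 - 215461) + (27049/(-79737 - 1*(-25115)) + 76/(-55427))) = -(-496499 + (27049/(-79737 + 25115) + 76*(-1/55427))) = -(-496499 + (27049/(-54622) - 76/55427)) = -(-496499 + (27049*(-1/54622) - 76/55427)) = -(-496499 + (-27049/54622 - 76/55427)) = -(-496499 - 1503396195/3027533594) = -1*(-1503168905283601/3027533594) = 1503168905283601/3027533594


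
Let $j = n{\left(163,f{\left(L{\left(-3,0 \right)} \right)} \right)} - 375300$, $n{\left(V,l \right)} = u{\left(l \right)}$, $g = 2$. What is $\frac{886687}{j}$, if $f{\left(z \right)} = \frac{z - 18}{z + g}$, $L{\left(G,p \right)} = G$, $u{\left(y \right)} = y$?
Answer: $- \frac{886687}{375279} \approx -2.3627$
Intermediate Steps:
$f{\left(z \right)} = \frac{-18 + z}{2 + z}$ ($f{\left(z \right)} = \frac{z - 18}{z + 2} = \frac{-18 + z}{2 + z}$)
$n{\left(V,l \right)} = l$
$j = -375279$ ($j = \frac{-18 - 3}{2 - 3} - 375300 = \frac{1}{-1} \left(-21\right) - 375300 = \left(-1\right) \left(-21\right) - 375300 = 21 - 375300 = -375279$)
$\frac{886687}{j} = \frac{886687}{-375279} = 886687 \left(- \frac{1}{375279}\right) = - \frac{886687}{375279}$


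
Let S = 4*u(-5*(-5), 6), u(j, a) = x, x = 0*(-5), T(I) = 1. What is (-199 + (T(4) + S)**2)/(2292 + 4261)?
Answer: -198/6553 ≈ -0.030215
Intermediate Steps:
x = 0
u(j, a) = 0
S = 0 (S = 4*0 = 0)
(-199 + (T(4) + S)**2)/(2292 + 4261) = (-199 + (1 + 0)**2)/(2292 + 4261) = (-199 + 1**2)/6553 = (-199 + 1)*(1/6553) = -198*1/6553 = -198/6553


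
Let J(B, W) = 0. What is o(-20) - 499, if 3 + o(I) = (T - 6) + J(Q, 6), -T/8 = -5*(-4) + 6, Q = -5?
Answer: -716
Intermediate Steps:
T = -208 (T = -8*(-5*(-4) + 6) = -8*(20 + 6) = -8*26 = -208)
o(I) = -217 (o(I) = -3 + ((-208 - 6) + 0) = -3 + (-214 + 0) = -3 - 214 = -217)
o(-20) - 499 = -217 - 499 = -716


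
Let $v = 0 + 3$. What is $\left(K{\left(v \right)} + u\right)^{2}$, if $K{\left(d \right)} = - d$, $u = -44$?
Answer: $2209$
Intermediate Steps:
$v = 3$
$\left(K{\left(v \right)} + u\right)^{2} = \left(\left(-1\right) 3 - 44\right)^{2} = \left(-3 - 44\right)^{2} = \left(-47\right)^{2} = 2209$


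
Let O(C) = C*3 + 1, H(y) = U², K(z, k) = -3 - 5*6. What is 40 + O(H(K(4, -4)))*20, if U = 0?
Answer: 60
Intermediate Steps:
K(z, k) = -33 (K(z, k) = -3 - 30 = -33)
H(y) = 0 (H(y) = 0² = 0)
O(C) = 1 + 3*C (O(C) = 3*C + 1 = 1 + 3*C)
40 + O(H(K(4, -4)))*20 = 40 + (1 + 3*0)*20 = 40 + (1 + 0)*20 = 40 + 1*20 = 40 + 20 = 60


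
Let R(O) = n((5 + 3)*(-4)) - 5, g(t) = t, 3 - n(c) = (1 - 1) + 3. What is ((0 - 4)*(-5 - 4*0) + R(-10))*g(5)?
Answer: 75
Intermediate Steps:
n(c) = 0 (n(c) = 3 - ((1 - 1) + 3) = 3 - (0 + 3) = 3 - 1*3 = 3 - 3 = 0)
R(O) = -5 (R(O) = 0 - 5 = -5)
((0 - 4)*(-5 - 4*0) + R(-10))*g(5) = ((0 - 4)*(-5 - 4*0) - 5)*5 = (-4*(-5 + 0) - 5)*5 = (-4*(-5) - 5)*5 = (20 - 5)*5 = 15*5 = 75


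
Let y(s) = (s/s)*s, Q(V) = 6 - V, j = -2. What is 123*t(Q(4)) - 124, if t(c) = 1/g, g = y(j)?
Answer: -371/2 ≈ -185.50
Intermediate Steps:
y(s) = s (y(s) = 1*s = s)
g = -2
t(c) = -½ (t(c) = 1/(-2) = -½)
123*t(Q(4)) - 124 = 123*(-½) - 124 = -123/2 - 124 = -371/2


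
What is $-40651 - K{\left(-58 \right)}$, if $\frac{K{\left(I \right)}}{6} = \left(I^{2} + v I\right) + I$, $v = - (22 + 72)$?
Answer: $-93199$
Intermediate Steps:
$v = -94$ ($v = \left(-1\right) 94 = -94$)
$K{\left(I \right)} = - 558 I + 6 I^{2}$ ($K{\left(I \right)} = 6 \left(\left(I^{2} - 94 I\right) + I\right) = 6 \left(I^{2} - 93 I\right) = - 558 I + 6 I^{2}$)
$-40651 - K{\left(-58 \right)} = -40651 - 6 \left(-58\right) \left(-93 - 58\right) = -40651 - 6 \left(-58\right) \left(-151\right) = -40651 - 52548 = -93199$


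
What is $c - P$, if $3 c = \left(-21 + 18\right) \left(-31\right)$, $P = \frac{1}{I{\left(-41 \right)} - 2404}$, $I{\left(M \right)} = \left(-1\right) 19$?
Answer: $\frac{75114}{2423} \approx 31.0$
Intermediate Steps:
$I{\left(M \right)} = -19$
$P = - \frac{1}{2423}$ ($P = \frac{1}{-19 - 2404} = \frac{1}{-2423} = - \frac{1}{2423} \approx -0.00041271$)
$c = 31$ ($c = \frac{\left(-21 + 18\right) \left(-31\right)}{3} = \frac{\left(-3\right) \left(-31\right)}{3} = \frac{1}{3} \cdot 93 = 31$)
$c - P = 31 - - \frac{1}{2423} = 31 + \frac{1}{2423} = \frac{75114}{2423}$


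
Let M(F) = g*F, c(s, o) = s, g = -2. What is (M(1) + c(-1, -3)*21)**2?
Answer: 529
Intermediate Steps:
M(F) = -2*F
(M(1) + c(-1, -3)*21)**2 = (-2*1 - 1*21)**2 = (-2 - 21)**2 = (-23)**2 = 529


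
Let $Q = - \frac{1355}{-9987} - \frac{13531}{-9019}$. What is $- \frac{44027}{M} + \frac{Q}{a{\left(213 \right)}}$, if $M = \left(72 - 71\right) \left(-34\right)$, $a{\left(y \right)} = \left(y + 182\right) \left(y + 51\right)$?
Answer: $\frac{103384056073865327}{79838686804140} \approx 1294.9$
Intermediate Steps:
$a{\left(y \right)} = \left(51 + y\right) \left(182 + y\right)$ ($a{\left(y \right)} = \left(182 + y\right) \left(51 + y\right) = \left(51 + y\right) \left(182 + y\right)$)
$Q = \frac{147354842}{90072753}$ ($Q = \left(-1355\right) \left(- \frac{1}{9987}\right) - - \frac{13531}{9019} = \frac{1355}{9987} + \frac{13531}{9019} = \frac{147354842}{90072753} \approx 1.636$)
$M = -34$ ($M = 1 \left(-34\right) = -34$)
$- \frac{44027}{M} + \frac{Q}{a{\left(213 \right)}} = - \frac{44027}{-34} + \frac{147354842}{90072753 \left(9282 + 213^{2} + 233 \cdot 213\right)} = \left(-44027\right) \left(- \frac{1}{34}\right) + \frac{147354842}{90072753 \left(9282 + 45369 + 49629\right)} = \frac{44027}{34} + \frac{147354842}{90072753 \cdot 104280} = \frac{44027}{34} + \frac{147354842}{90072753} \cdot \frac{1}{104280} = \frac{44027}{34} + \frac{73677421}{4696393341420} = \frac{103384056073865327}{79838686804140}$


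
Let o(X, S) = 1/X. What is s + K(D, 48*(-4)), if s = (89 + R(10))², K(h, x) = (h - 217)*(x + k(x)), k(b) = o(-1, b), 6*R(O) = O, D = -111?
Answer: 643720/9 ≈ 71525.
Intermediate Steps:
R(O) = O/6
k(b) = -1 (k(b) = 1/(-1) = -1)
K(h, x) = (-1 + x)*(-217 + h) (K(h, x) = (h - 217)*(x - 1) = (-217 + h)*(-1 + x) = (-1 + x)*(-217 + h))
s = 73984/9 (s = (89 + (⅙)*10)² = (89 + 5/3)² = (272/3)² = 73984/9 ≈ 8220.4)
s + K(D, 48*(-4)) = 73984/9 + (217 - 1*(-111) - 10416*(-4) - 5328*(-4)) = 73984/9 + (217 + 111 - 217*(-192) - 111*(-192)) = 73984/9 + (217 + 111 + 41664 + 21312) = 73984/9 + 63304 = 643720/9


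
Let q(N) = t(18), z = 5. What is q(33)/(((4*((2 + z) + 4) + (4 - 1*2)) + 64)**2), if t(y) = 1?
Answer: 1/12100 ≈ 8.2645e-5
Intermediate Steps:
q(N) = 1
q(33)/(((4*((2 + z) + 4) + (4 - 1*2)) + 64)**2) = 1/((4*((2 + 5) + 4) + (4 - 1*2)) + 64)**2 = 1/((4*(7 + 4) + (4 - 2)) + 64)**2 = 1/((4*11 + 2) + 64)**2 = 1/((44 + 2) + 64)**2 = 1/(46 + 64)**2 = 1/110**2 = 1/12100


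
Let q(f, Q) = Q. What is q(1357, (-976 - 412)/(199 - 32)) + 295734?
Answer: 49386190/167 ≈ 2.9573e+5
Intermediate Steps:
q(1357, (-976 - 412)/(199 - 32)) + 295734 = (-976 - 412)/(199 - 32) + 295734 = -1388/167 + 295734 = 49386190/167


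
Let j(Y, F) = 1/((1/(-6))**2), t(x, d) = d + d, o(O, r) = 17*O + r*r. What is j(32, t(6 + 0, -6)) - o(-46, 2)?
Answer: 814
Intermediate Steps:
o(O, r) = r**2 + 17*O (o(O, r) = 17*O + r**2 = r**2 + 17*O)
t(x, d) = 2*d
j(Y, F) = 36 (j(Y, F) = 1/((-1/6)**2) = 1/(1/36) = 36)
j(32, t(6 + 0, -6)) - o(-46, 2) = 36 - (2**2 + 17*(-46)) = 36 - (4 - 782) = 36 - 1*(-778) = 36 + 778 = 814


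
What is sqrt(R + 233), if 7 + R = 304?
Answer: sqrt(530) ≈ 23.022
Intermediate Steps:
R = 297 (R = -7 + 304 = 297)
sqrt(R + 233) = sqrt(297 + 233) = sqrt(530)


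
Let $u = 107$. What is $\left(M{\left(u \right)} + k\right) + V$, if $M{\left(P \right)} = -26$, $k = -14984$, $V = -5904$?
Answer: $-20914$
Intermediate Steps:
$\left(M{\left(u \right)} + k\right) + V = \left(-26 - 14984\right) - 5904 = -15010 - 5904 = -20914$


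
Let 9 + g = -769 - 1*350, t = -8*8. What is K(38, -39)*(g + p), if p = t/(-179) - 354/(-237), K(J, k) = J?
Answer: -605145060/14141 ≈ -42794.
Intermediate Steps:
t = -64
p = 26178/14141 (p = -64/(-179) - 354/(-237) = -64*(-1/179) - 354*(-1/237) = 64/179 + 118/79 = 26178/14141 ≈ 1.8512)
g = -1128 (g = -9 + (-769 - 1*350) = -9 + (-769 - 350) = -9 - 1119 = -1128)
K(38, -39)*(g + p) = 38*(-1128 + 26178/14141) = 38*(-15924870/14141) = -605145060/14141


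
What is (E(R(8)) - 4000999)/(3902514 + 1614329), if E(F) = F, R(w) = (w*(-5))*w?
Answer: -4001319/5516843 ≈ -0.72529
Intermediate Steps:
R(w) = -5*w² (R(w) = (-5*w)*w = -5*w²)
(E(R(8)) - 4000999)/(3902514 + 1614329) = (-5*8² - 4000999)/(3902514 + 1614329) = (-5*64 - 4000999)/5516843 = (-320 - 4000999)*(1/5516843) = -4001319*1/5516843 = -4001319/5516843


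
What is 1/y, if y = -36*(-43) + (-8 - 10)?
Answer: 1/1530 ≈ 0.00065359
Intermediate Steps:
y = 1530 (y = 1548 - 18 = 1530)
1/y = 1/1530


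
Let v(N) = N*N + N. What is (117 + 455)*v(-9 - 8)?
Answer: 155584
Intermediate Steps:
v(N) = N + N² (v(N) = N² + N = N + N²)
(117 + 455)*v(-9 - 8) = (117 + 455)*((-9 - 8)*(1 + (-9 - 8))) = 572*(-17*(1 - 17)) = 572*(-17*(-16)) = 572*272 = 155584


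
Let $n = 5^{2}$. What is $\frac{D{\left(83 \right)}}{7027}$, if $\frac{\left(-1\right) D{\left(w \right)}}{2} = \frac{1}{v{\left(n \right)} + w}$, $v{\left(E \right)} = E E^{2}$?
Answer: $- \frac{1}{55190058} \approx -1.8119 \cdot 10^{-8}$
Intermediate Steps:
$n = 25$
$v{\left(E \right)} = E^{3}$
$D{\left(w \right)} = - \frac{2}{15625 + w}$ ($D{\left(w \right)} = - \frac{2}{25^{3} + w} = - \frac{2}{15625 + w}$)
$\frac{D{\left(83 \right)}}{7027} = \frac{\left(-2\right) \frac{1}{15625 + 83}}{7027} = - \frac{2}{15708} \cdot \frac{1}{7027} = \left(-2\right) \frac{1}{15708} \cdot \frac{1}{7027} = \left(- \frac{1}{7854}\right) \frac{1}{7027} = - \frac{1}{55190058}$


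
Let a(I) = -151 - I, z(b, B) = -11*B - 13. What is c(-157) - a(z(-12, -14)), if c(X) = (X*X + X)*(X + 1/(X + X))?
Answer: -3845030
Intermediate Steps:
z(b, B) = -13 - 11*B
c(X) = (X + X²)*(X + 1/(2*X)) (c(X) = (X² + X)*(X + 1/(2*X)) = (X + X²)*(X + 1/(2*X)))
c(-157) - a(z(-12, -14)) = (½ + (-157)² + (-157)³ + (½)*(-157)) - (-151 - (-13 - 11*(-14))) = (½ + 24649 - 3869893 - 157/2) - (-151 - (-13 + 154)) = -3845322 - (-151 - 1*141) = -3845322 - (-151 - 141) = -3845322 - 1*(-292) = -3845322 + 292 = -3845030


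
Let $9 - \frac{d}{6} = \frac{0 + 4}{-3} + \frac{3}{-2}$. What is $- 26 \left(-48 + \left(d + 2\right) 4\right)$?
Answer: $-6344$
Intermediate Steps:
$d = 71$ ($d = 54 - 6 \left(\frac{0 + 4}{-3} + \frac{3}{-2}\right) = 54 - 6 \left(4 \left(- \frac{1}{3}\right) + 3 \left(- \frac{1}{2}\right)\right) = 54 - 6 \left(- \frac{4}{3} - \frac{3}{2}\right) = 54 - -17 = 54 + 17 = 71$)
$- 26 \left(-48 + \left(d + 2\right) 4\right) = - 26 \left(-48 + \left(71 + 2\right) 4\right) = - 26 \left(-48 + 73 \cdot 4\right) = - 26 \left(-48 + 292\right) = \left(-26\right) 244 = -6344$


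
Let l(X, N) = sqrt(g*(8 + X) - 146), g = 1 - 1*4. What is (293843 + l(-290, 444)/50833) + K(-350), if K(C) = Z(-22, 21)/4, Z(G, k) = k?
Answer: 1175393/4 + 10*sqrt(7)/50833 ≈ 2.9385e+5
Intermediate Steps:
g = -3 (g = 1 - 4 = -3)
K(C) = 21/4
l(X, N) = sqrt(-170 - 3*X) (l(X, N) = sqrt(-3*(8 + X) - 146) = sqrt((-24 - 3*X) - 146) = sqrt(-170 - 3*X))
(293843 + l(-290, 444)/50833) + K(-350) = (293843 + sqrt(-170 - 3*(-290))/50833) + 21/4 = (293843 + sqrt(-170 + 870)*(1/50833)) + 21/4 = (293843 + sqrt(700)*(1/50833)) + 21/4 = (293843 + (10*sqrt(7))*(1/50833)) + 21/4 = (293843 + 10*sqrt(7)/50833) + 21/4 = 1175393/4 + 10*sqrt(7)/50833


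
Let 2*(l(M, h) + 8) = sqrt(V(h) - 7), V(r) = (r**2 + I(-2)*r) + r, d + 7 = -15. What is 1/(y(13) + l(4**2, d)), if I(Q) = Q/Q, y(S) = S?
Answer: -20/333 + 2*sqrt(433)/333 ≈ 0.064917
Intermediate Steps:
d = -22 (d = -7 - 15 = -22)
I(Q) = 1
V(r) = r**2 + 2*r (V(r) = (r**2 + 1*r) + r = (r**2 + r) + r = (r + r**2) + r = r**2 + 2*r)
l(M, h) = -8 + sqrt(-7 + h*(2 + h))/2 (l(M, h) = -8 + sqrt(h*(2 + h) - 7)/2 = -8 + sqrt(-7 + h*(2 + h))/2)
1/(y(13) + l(4**2, d)) = 1/(13 + (-8 + sqrt(-7 - 22*(2 - 22))/2)) = 1/(13 + (-8 + sqrt(-7 - 22*(-20))/2)) = 1/(13 + (-8 + sqrt(-7 + 440)/2)) = 1/(13 + (-8 + sqrt(433)/2)) = 1/(5 + sqrt(433)/2)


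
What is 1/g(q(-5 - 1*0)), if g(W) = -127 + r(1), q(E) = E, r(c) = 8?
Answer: -1/119 ≈ -0.0084034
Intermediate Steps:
g(W) = -119 (g(W) = -127 + 8 = -119)
1/g(q(-5 - 1*0)) = 1/(-119) = -1/119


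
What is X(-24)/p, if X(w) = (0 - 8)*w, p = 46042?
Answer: 96/23021 ≈ 0.0041701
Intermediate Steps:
X(w) = -8*w
X(-24)/p = -8*(-24)/46042 = 192*(1/46042) = 96/23021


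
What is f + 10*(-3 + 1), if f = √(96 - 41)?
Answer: -20 + √55 ≈ -12.584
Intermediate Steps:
f = √55 ≈ 7.4162
f + 10*(-3 + 1) = √55 + 10*(-3 + 1) = √55 + 10*(-2) = √55 - 20 = -20 + √55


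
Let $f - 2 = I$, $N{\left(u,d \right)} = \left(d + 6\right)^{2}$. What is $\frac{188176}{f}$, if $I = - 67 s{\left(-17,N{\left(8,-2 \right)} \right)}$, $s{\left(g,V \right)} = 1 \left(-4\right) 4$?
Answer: $\frac{94088}{537} \approx 175.21$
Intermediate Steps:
$N{\left(u,d \right)} = \left(6 + d\right)^{2}$
$s{\left(g,V \right)} = -16$ ($s{\left(g,V \right)} = \left(-4\right) 4 = -16$)
$I = 1072$ ($I = \left(-67\right) \left(-16\right) = 1072$)
$f = 1074$ ($f = 2 + 1072 = 1074$)
$\frac{188176}{f} = \frac{188176}{1074} = 188176 \cdot \frac{1}{1074} = \frac{94088}{537}$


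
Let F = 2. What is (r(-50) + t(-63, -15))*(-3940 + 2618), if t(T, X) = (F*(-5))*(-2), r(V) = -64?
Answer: 58168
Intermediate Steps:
t(T, X) = 20 (t(T, X) = (2*(-5))*(-2) = -10*(-2) = 20)
(r(-50) + t(-63, -15))*(-3940 + 2618) = (-64 + 20)*(-3940 + 2618) = -44*(-1322) = 58168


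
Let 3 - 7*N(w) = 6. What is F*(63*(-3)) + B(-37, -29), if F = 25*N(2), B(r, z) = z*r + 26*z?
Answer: 2344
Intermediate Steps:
N(w) = -3/7 (N(w) = 3/7 - ⅐*6 = 3/7 - 6/7 = -3/7)
B(r, z) = 26*z + r*z (B(r, z) = r*z + 26*z = 26*z + r*z)
F = -75/7 (F = 25*(-3/7) = -75/7 ≈ -10.714)
F*(63*(-3)) + B(-37, -29) = -675*(-3) - 29*(26 - 37) = -75/7*(-189) - 29*(-11) = 2025 + 319 = 2344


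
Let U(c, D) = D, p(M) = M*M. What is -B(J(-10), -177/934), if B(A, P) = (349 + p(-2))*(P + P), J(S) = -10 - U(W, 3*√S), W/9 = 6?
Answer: 62481/467 ≈ 133.79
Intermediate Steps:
W = 54 (W = 9*6 = 54)
p(M) = M²
J(S) = -10 - 3*√S
B(A, P) = 706*P (B(A, P) = (349 + (-2)²)*(P + P) = (349 + 4)*(2*P) = 353*(2*P) = 706*P)
-B(J(-10), -177/934) = -706*(-177/934) = -706*(-177*1/934) = -706*(-177)/934 = -1*(-62481/467) = 62481/467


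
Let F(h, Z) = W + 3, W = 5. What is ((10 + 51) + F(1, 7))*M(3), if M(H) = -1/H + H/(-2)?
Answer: -253/2 ≈ -126.50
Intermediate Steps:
F(h, Z) = 8 (F(h, Z) = 5 + 3 = 8)
M(H) = -1/H - H/2 (M(H) = -1/H + H*(-½) = -1/H - H/2)
((10 + 51) + F(1, 7))*M(3) = ((10 + 51) + 8)*(-1/3 - ½*3) = (61 + 8)*(-1*⅓ - 3/2) = 69*(-⅓ - 3/2) = 69*(-11/6) = -253/2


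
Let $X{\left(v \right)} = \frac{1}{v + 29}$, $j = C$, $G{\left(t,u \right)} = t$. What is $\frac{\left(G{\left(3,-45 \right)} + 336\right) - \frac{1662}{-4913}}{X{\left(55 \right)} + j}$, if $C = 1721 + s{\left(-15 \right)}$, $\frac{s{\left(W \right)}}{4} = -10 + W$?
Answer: $\frac{140042196}{668978645} \approx 0.20934$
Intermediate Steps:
$s{\left(W \right)} = -40 + 4 W$ ($s{\left(W \right)} = 4 \left(-10 + W\right) = -40 + 4 W$)
$C = 1621$ ($C = 1721 + \left(-40 + 4 \left(-15\right)\right) = 1721 - 100 = 1621$)
$j = 1621$
$X{\left(v \right)} = \frac{1}{29 + v}$
$\frac{\left(G{\left(3,-45 \right)} + 336\right) - \frac{1662}{-4913}}{X{\left(55 \right)} + j} = \frac{\left(3 + 336\right) - \frac{1662}{-4913}}{\frac{1}{29 + 55} + 1621} = \frac{339 - - \frac{1662}{4913}}{\frac{1}{84} + 1621} = \frac{339 + \frac{1662}{4913}}{\frac{1}{84} + 1621} = \frac{1667169}{4913 \cdot \frac{136165}{84}} = \frac{1667169}{4913} \cdot \frac{84}{136165} = \frac{140042196}{668978645}$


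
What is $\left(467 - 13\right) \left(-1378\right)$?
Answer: $-625612$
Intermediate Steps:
$\left(467 - 13\right) \left(-1378\right) = 454 \left(-1378\right) = -625612$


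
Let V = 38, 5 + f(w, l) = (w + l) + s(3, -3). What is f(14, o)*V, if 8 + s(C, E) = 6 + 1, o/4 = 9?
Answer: 1672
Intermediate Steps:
o = 36 (o = 4*9 = 36)
s(C, E) = -1 (s(C, E) = -8 + (6 + 1) = -8 + 7 = -1)
f(w, l) = -6 + l + w (f(w, l) = -5 + ((w + l) - 1) = -5 + ((l + w) - 1) = -5 + (-1 + l + w) = -6 + l + w)
f(14, o)*V = (-6 + 36 + 14)*38 = 44*38 = 1672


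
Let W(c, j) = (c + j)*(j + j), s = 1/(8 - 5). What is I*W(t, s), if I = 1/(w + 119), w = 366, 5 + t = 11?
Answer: 38/4365 ≈ 0.0087056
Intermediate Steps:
t = 6 (t = -5 + 11 = 6)
s = 1/3 ≈ 0.33333
W(c, j) = 2*j*(c + j) (W(c, j) = (c + j)*(2*j) = 2*j*(c + j))
I = 1/485 (I = 1/(366 + 119) = 1/485 ≈ 0.0020619)
I*W(t, s) = (2*(1/3)*(6 + 1/3))/485 = (2*(1/3)*(19/3))/485 = (1/485)*(38/9) = 38/4365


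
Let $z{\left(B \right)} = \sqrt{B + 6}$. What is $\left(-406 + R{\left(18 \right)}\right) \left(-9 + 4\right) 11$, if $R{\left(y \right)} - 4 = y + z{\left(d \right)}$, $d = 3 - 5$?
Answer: $21010$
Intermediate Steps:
$d = -2$
$z{\left(B \right)} = \sqrt{6 + B}$
$R{\left(y \right)} = 6 + y$ ($R{\left(y \right)} = 4 + \left(y + \sqrt{6 - 2}\right) = 4 + \left(y + \sqrt{4}\right) = 4 + \left(y + 2\right) = 4 + \left(2 + y\right) = 6 + y$)
$\left(-406 + R{\left(18 \right)}\right) \left(-9 + 4\right) 11 = \left(-406 + \left(6 + 18\right)\right) \left(-9 + 4\right) 11 = \left(-406 + 24\right) \left(\left(-5\right) 11\right) = \left(-382\right) \left(-55\right) = 21010$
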